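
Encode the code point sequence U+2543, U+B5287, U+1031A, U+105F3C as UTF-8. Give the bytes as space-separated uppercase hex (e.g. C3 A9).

E2 95 83 F2 B5 8A 87 F0 90 8C 9A F4 85 BC BC

U+2543: 3-byte form → E2 95 83.
U+B5287: 4-byte form → F2 B5 8A 87.
U+1031A: 4-byte form → F0 90 8C 9A.
U+105F3C: 4-byte form → F4 85 BC BC.
Concatenated (15 bytes): E2 95 83 F2 B5 8A 87 F0 90 8C 9A F4 85 BC BC.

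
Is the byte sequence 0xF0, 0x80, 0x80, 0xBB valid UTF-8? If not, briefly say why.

invalid (overlong encoding)

Leading byte 0xF0 = 11110000 → 4-byte form.
Continuation bytes all match 10xxxxxx. Payload decodes to 0x3B.
But 0x3B < 0x10000, the minimum for a 4-byte sequence — this is an overlong encoding.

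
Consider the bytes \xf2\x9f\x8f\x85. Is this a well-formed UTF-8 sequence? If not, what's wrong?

valid

Leading byte 0xF2 = 11110010 → 4-byte form.
Continuation bytes 0x9F=10011111, 0x8F=10001111, 0x85=10000101 all match 10xxxxxx.
Decoded value 0x9F3C5 is ≥ 0x10000 (shortest form) and not a surrogate.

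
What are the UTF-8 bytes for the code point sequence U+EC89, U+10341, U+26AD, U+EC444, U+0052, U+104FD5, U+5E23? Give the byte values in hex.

U+EC89: 3-byte form → EE B2 89.
U+10341: 4-byte form → F0 90 8D 81.
U+26AD: 3-byte form → E2 9A AD.
U+EC444: 4-byte form → F3 AC 91 84.
U+0052: 1-byte form → 52.
U+104FD5: 4-byte form → F4 84 BF 95.
U+5E23: 3-byte form → E5 B8 A3.
Concatenated (22 bytes): EE B2 89 F0 90 8D 81 E2 9A AD F3 AC 91 84 52 F4 84 BF 95 E5 B8 A3.

EE B2 89 F0 90 8D 81 E2 9A AD F3 AC 91 84 52 F4 84 BF 95 E5 B8 A3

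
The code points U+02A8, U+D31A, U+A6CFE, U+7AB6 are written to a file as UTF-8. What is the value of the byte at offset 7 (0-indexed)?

0xB3

U+02A8 → 2-byte form CA A8 at offsets 0–1.
U+D31A → 3-byte form ED 8C 9A at offsets 2–4.
U+A6CFE → 4-byte form F2 A6 B3 BE at offsets 5–8.
Offset 7 falls in char 3's range; it's byte 3 of F2 A6 B3 BE = 0xB3.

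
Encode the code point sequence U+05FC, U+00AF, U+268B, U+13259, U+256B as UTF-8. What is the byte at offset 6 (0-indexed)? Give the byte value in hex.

U+05FC → 2-byte form D7 BC at offsets 0–1.
U+00AF → 2-byte form C2 AF at offsets 2–3.
U+268B → 3-byte form E2 9A 8B at offsets 4–6.
Offset 6 falls in char 3's range; it's byte 3 of E2 9A 8B = 0x8B.

0x8B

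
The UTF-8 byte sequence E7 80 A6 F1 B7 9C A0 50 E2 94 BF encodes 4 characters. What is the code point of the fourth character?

U+253F

Offset 0: leading byte 0xE7 = 11100111 → 3-byte char #1 = E7 80 A6.
Offset 3: leading byte 0xF1 = 11110001 → 4-byte char #2 = F1 B7 9C A0.
Offset 7: leading byte 0x50 = 01010000 → 1-byte char #3 = 50.
Offset 8: leading byte 0xE2 = 11100010 → 3-byte char #4 = E2 94 BF.
Leading byte 0xE2 = 11100010 matches 1110xxxx → 3-byte sequence.
Byte 1: 0xE2 = 11100010, payload 0010 (4 bits).
Byte 2: 0x94 = 10010100 (10xxxxxx ✓), payload 010100.
Byte 3: 0xBF = 10111111 (10xxxxxx ✓), payload 111111.
Concatenate: 0010010100111111 = 0x253F (16 bits → U+253F).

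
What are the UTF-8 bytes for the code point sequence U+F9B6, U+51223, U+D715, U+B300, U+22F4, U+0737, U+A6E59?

U+F9B6: 3-byte form → EF A6 B6.
U+51223: 4-byte form → F1 91 88 A3.
U+D715: 3-byte form → ED 9C 95.
U+B300: 3-byte form → EB 8C 80.
U+22F4: 3-byte form → E2 8B B4.
U+0737: 2-byte form → DC B7.
U+A6E59: 4-byte form → F2 A6 B9 99.
Concatenated (22 bytes): EF A6 B6 F1 91 88 A3 ED 9C 95 EB 8C 80 E2 8B B4 DC B7 F2 A6 B9 99.

EF A6 B6 F1 91 88 A3 ED 9C 95 EB 8C 80 E2 8B B4 DC B7 F2 A6 B9 99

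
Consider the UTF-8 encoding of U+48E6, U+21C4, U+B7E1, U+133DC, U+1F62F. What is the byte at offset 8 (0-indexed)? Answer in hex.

U+48E6 → 3-byte form E4 A3 A6 at offsets 0–2.
U+21C4 → 3-byte form E2 87 84 at offsets 3–5.
U+B7E1 → 3-byte form EB 9F A1 at offsets 6–8.
Offset 8 falls in char 3's range; it's byte 3 of EB 9F A1 = 0xA1.

0xA1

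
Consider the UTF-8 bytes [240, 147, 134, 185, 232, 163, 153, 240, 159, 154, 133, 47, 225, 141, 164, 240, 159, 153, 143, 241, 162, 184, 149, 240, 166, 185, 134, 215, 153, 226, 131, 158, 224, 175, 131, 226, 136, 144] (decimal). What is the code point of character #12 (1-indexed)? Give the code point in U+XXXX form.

U+2210

Offset 0: leading byte 0xF0 = 11110000 → 4-byte char #1 = F0 93 86 B9.
Offset 4: leading byte 0xE8 = 11101000 → 3-byte char #2 = E8 A3 99.
Offset 7: leading byte 0xF0 = 11110000 → 4-byte char #3 = F0 9F 9A 85.
Offset 11: leading byte 0x2F = 00101111 → 1-byte char #4 = 2F.
Offset 12: leading byte 0xE1 = 11100001 → 3-byte char #5 = E1 8D A4.
Offset 15: leading byte 0xF0 = 11110000 → 4-byte char #6 = F0 9F 99 8F.
Offset 19: leading byte 0xF1 = 11110001 → 4-byte char #7 = F1 A2 B8 95.
Offset 23: leading byte 0xF0 = 11110000 → 4-byte char #8 = F0 A6 B9 86.
Offset 27: leading byte 0xD7 = 11010111 → 2-byte char #9 = D7 99.
Offset 29: leading byte 0xE2 = 11100010 → 3-byte char #10 = E2 83 9E.
Offset 32: leading byte 0xE0 = 11100000 → 3-byte char #11 = E0 AF 83.
Offset 35: leading byte 0xE2 = 11100010 → 3-byte char #12 = E2 88 90.
Leading byte 0xE2 = 11100010 matches 1110xxxx → 3-byte sequence.
Byte 1: 0xE2 = 11100010, payload 0010 (4 bits).
Byte 2: 0x88 = 10001000 (10xxxxxx ✓), payload 001000.
Byte 3: 0x90 = 10010000 (10xxxxxx ✓), payload 010000.
Concatenate: 0010001000010000 = 0x2210 (16 bits → U+2210).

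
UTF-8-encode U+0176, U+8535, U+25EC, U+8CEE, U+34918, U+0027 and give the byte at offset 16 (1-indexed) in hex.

0x27

1-indexed offset 16 is 0-indexed offset 15.
U+0176 → 2-byte form C5 B6 at offsets 0–1.
U+8535 → 3-byte form E8 94 B5 at offsets 2–4.
U+25EC → 3-byte form E2 97 AC at offsets 5–7.
U+8CEE → 3-byte form E8 B3 AE at offsets 8–10.
U+34918 → 4-byte form F0 B4 A4 98 at offsets 11–14.
U+0027 → 1-byte form 27 at offsets 15–15.
Offset 15 falls in char 6's range; it's byte 1 of 27 = 0x27.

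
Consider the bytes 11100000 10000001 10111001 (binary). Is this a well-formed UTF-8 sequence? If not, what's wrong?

invalid (overlong encoding)

Leading byte 0xE0 = 11100000 → 3-byte form.
Continuation bytes all match 10xxxxxx. Payload decodes to 0x79.
But 0x79 < 0x800, the minimum for a 3-byte sequence — this is an overlong encoding.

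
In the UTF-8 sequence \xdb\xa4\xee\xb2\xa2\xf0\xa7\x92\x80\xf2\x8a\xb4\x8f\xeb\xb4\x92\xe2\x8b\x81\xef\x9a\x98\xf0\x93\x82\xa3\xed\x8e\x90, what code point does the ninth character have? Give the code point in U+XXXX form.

Offset 0: leading byte 0xDB = 11011011 → 2-byte char #1 = DB A4.
Offset 2: leading byte 0xEE = 11101110 → 3-byte char #2 = EE B2 A2.
Offset 5: leading byte 0xF0 = 11110000 → 4-byte char #3 = F0 A7 92 80.
Offset 9: leading byte 0xF2 = 11110010 → 4-byte char #4 = F2 8A B4 8F.
Offset 13: leading byte 0xEB = 11101011 → 3-byte char #5 = EB B4 92.
Offset 16: leading byte 0xE2 = 11100010 → 3-byte char #6 = E2 8B 81.
Offset 19: leading byte 0xEF = 11101111 → 3-byte char #7 = EF 9A 98.
Offset 22: leading byte 0xF0 = 11110000 → 4-byte char #8 = F0 93 82 A3.
Offset 26: leading byte 0xED = 11101101 → 3-byte char #9 = ED 8E 90.
Leading byte 0xED = 11101101 matches 1110xxxx → 3-byte sequence.
Byte 1: 0xED = 11101101, payload 1101 (4 bits).
Byte 2: 0x8E = 10001110 (10xxxxxx ✓), payload 001110.
Byte 3: 0x90 = 10010000 (10xxxxxx ✓), payload 010000.
Concatenate: 1101001110010000 = 0xD390 (16 bits → U+D390).

U+D390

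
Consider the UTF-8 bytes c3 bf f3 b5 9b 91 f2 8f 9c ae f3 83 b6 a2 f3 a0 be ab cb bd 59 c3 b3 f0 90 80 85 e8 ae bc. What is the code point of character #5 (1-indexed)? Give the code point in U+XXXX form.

Offset 0: leading byte 0xC3 = 11000011 → 2-byte char #1 = C3 BF.
Offset 2: leading byte 0xF3 = 11110011 → 4-byte char #2 = F3 B5 9B 91.
Offset 6: leading byte 0xF2 = 11110010 → 4-byte char #3 = F2 8F 9C AE.
Offset 10: leading byte 0xF3 = 11110011 → 4-byte char #4 = F3 83 B6 A2.
Offset 14: leading byte 0xF3 = 11110011 → 4-byte char #5 = F3 A0 BE AB.
Leading byte 0xF3 = 11110011 matches 11110xxx → 4-byte sequence.
Byte 1: 0xF3 = 11110011, payload 011 (3 bits).
Byte 2: 0xA0 = 10100000 (10xxxxxx ✓), payload 100000.
Byte 3: 0xBE = 10111110 (10xxxxxx ✓), payload 111110.
Byte 4: 0xAB = 10101011 (10xxxxxx ✓), payload 101011.
Concatenate: 011100000111110101011 = 0xE0FAB (21 bits → U+E0FAB).

U+E0FAB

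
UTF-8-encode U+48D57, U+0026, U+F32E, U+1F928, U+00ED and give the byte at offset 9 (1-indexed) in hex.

0xF0

1-indexed offset 9 is 0-indexed offset 8.
U+48D57 → 4-byte form F1 88 B5 97 at offsets 0–3.
U+0026 → 1-byte form 26 at offsets 4–4.
U+F32E → 3-byte form EF 8C AE at offsets 5–7.
U+1F928 → 4-byte form F0 9F A4 A8 at offsets 8–11.
Offset 8 falls in char 4's range; it's byte 1 of F0 9F A4 A8 = 0xF0.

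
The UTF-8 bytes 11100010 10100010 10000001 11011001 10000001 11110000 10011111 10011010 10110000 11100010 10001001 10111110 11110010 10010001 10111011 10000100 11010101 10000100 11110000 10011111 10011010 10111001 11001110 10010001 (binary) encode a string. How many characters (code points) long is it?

8

Byte at offset 0: 0xE2 = 11100010 → 3-byte char (#1). Advance 3.
Byte at offset 3: 0xD9 = 11011001 → 2-byte char (#2). Advance 2.
Byte at offset 5: 0xF0 = 11110000 → 4-byte char (#3). Advance 4.
Byte at offset 9: 0xE2 = 11100010 → 3-byte char (#4). Advance 3.
Byte at offset 12: 0xF2 = 11110010 → 4-byte char (#5). Advance 4.
Byte at offset 16: 0xD5 = 11010101 → 2-byte char (#6). Advance 2.
Byte at offset 18: 0xF0 = 11110000 → 4-byte char (#7). Advance 4.
Byte at offset 22: 0xCE = 11001110 → 2-byte char (#8). Advance 2.
Reached end at offset 24 after 8 code points.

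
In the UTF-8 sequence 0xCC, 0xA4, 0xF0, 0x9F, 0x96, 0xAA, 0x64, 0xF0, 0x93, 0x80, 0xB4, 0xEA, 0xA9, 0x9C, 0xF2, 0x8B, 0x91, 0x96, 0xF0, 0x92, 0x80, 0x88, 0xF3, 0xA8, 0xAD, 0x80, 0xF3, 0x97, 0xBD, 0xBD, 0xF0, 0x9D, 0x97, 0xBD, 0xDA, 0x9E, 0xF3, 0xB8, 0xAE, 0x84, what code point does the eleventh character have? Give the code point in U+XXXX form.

Offset 0: leading byte 0xCC = 11001100 → 2-byte char #1 = CC A4.
Offset 2: leading byte 0xF0 = 11110000 → 4-byte char #2 = F0 9F 96 AA.
Offset 6: leading byte 0x64 = 01100100 → 1-byte char #3 = 64.
Offset 7: leading byte 0xF0 = 11110000 → 4-byte char #4 = F0 93 80 B4.
Offset 11: leading byte 0xEA = 11101010 → 3-byte char #5 = EA A9 9C.
Offset 14: leading byte 0xF2 = 11110010 → 4-byte char #6 = F2 8B 91 96.
Offset 18: leading byte 0xF0 = 11110000 → 4-byte char #7 = F0 92 80 88.
Offset 22: leading byte 0xF3 = 11110011 → 4-byte char #8 = F3 A8 AD 80.
Offset 26: leading byte 0xF3 = 11110011 → 4-byte char #9 = F3 97 BD BD.
Offset 30: leading byte 0xF0 = 11110000 → 4-byte char #10 = F0 9D 97 BD.
Offset 34: leading byte 0xDA = 11011010 → 2-byte char #11 = DA 9E.
Leading byte 0xDA = 11011010 matches 110xxxxx → 2-byte sequence.
Byte 1: 0xDA = 11011010, payload 11010 (5 bits).
Byte 2: 0x9E = 10011110 (10xxxxxx ✓), payload 011110.
Concatenate: 11010011110 = 0x69E (11 bits → U+069E).

U+069E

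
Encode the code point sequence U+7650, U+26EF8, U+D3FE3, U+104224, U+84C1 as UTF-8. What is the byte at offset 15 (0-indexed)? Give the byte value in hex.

U+7650 → 3-byte form E7 99 90 at offsets 0–2.
U+26EF8 → 4-byte form F0 A6 BB B8 at offsets 3–6.
U+D3FE3 → 4-byte form F3 93 BF A3 at offsets 7–10.
U+104224 → 4-byte form F4 84 88 A4 at offsets 11–14.
U+84C1 → 3-byte form E8 93 81 at offsets 15–17.
Offset 15 falls in char 5's range; it's byte 1 of E8 93 81 = 0xE8.

0xE8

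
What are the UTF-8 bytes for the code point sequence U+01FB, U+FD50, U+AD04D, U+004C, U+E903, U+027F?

C7 BB EF B5 90 F2 AD 81 8D 4C EE A4 83 C9 BF

U+01FB: 2-byte form → C7 BB.
U+FD50: 3-byte form → EF B5 90.
U+AD04D: 4-byte form → F2 AD 81 8D.
U+004C: 1-byte form → 4C.
U+E903: 3-byte form → EE A4 83.
U+027F: 2-byte form → C9 BF.
Concatenated (15 bytes): C7 BB EF B5 90 F2 AD 81 8D 4C EE A4 83 C9 BF.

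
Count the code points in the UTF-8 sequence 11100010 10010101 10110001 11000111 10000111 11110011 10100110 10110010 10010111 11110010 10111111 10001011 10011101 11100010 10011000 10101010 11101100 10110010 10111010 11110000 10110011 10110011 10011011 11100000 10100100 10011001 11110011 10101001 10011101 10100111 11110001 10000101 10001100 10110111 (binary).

Byte at offset 0: 0xE2 = 11100010 → 3-byte char (#1). Advance 3.
Byte at offset 3: 0xC7 = 11000111 → 2-byte char (#2). Advance 2.
Byte at offset 5: 0xF3 = 11110011 → 4-byte char (#3). Advance 4.
Byte at offset 9: 0xF2 = 11110010 → 4-byte char (#4). Advance 4.
Byte at offset 13: 0xE2 = 11100010 → 3-byte char (#5). Advance 3.
Byte at offset 16: 0xEC = 11101100 → 3-byte char (#6). Advance 3.
Byte at offset 19: 0xF0 = 11110000 → 4-byte char (#7). Advance 4.
Byte at offset 23: 0xE0 = 11100000 → 3-byte char (#8). Advance 3.
Byte at offset 26: 0xF3 = 11110011 → 4-byte char (#9). Advance 4.
Byte at offset 30: 0xF1 = 11110001 → 4-byte char (#10). Advance 4.
Reached end at offset 34 after 10 code points.

10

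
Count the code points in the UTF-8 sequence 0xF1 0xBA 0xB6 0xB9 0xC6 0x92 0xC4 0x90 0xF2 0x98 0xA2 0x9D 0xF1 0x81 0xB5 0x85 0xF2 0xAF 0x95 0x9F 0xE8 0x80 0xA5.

7

Byte at offset 0: 0xF1 = 11110001 → 4-byte char (#1). Advance 4.
Byte at offset 4: 0xC6 = 11000110 → 2-byte char (#2). Advance 2.
Byte at offset 6: 0xC4 = 11000100 → 2-byte char (#3). Advance 2.
Byte at offset 8: 0xF2 = 11110010 → 4-byte char (#4). Advance 4.
Byte at offset 12: 0xF1 = 11110001 → 4-byte char (#5). Advance 4.
Byte at offset 16: 0xF2 = 11110010 → 4-byte char (#6). Advance 4.
Byte at offset 20: 0xE8 = 11101000 → 3-byte char (#7). Advance 3.
Reached end at offset 23 after 7 code points.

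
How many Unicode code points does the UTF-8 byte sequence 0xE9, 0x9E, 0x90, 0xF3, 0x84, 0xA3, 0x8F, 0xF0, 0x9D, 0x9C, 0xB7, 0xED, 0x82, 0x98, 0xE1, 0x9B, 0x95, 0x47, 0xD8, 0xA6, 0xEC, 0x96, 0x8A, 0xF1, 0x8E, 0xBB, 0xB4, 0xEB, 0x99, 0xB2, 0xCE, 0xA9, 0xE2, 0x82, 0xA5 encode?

12

Byte at offset 0: 0xE9 = 11101001 → 3-byte char (#1). Advance 3.
Byte at offset 3: 0xF3 = 11110011 → 4-byte char (#2). Advance 4.
Byte at offset 7: 0xF0 = 11110000 → 4-byte char (#3). Advance 4.
Byte at offset 11: 0xED = 11101101 → 3-byte char (#4). Advance 3.
Byte at offset 14: 0xE1 = 11100001 → 3-byte char (#5). Advance 3.
Byte at offset 17: 0x47 = 01000111 → 1-byte char (#6). Advance 1.
Byte at offset 18: 0xD8 = 11011000 → 2-byte char (#7). Advance 2.
Byte at offset 20: 0xEC = 11101100 → 3-byte char (#8). Advance 3.
Byte at offset 23: 0xF1 = 11110001 → 4-byte char (#9). Advance 4.
Byte at offset 27: 0xEB = 11101011 → 3-byte char (#10). Advance 3.
Byte at offset 30: 0xCE = 11001110 → 2-byte char (#11). Advance 2.
Byte at offset 32: 0xE2 = 11100010 → 3-byte char (#12). Advance 3.
Reached end at offset 35 after 12 code points.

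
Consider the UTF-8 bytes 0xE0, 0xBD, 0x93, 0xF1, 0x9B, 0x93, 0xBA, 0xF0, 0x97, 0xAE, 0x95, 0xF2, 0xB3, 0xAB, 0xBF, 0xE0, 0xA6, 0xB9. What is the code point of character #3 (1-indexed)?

U+17B95

Offset 0: leading byte 0xE0 = 11100000 → 3-byte char #1 = E0 BD 93.
Offset 3: leading byte 0xF1 = 11110001 → 4-byte char #2 = F1 9B 93 BA.
Offset 7: leading byte 0xF0 = 11110000 → 4-byte char #3 = F0 97 AE 95.
Leading byte 0xF0 = 11110000 matches 11110xxx → 4-byte sequence.
Byte 1: 0xF0 = 11110000, payload 000 (3 bits).
Byte 2: 0x97 = 10010111 (10xxxxxx ✓), payload 010111.
Byte 3: 0xAE = 10101110 (10xxxxxx ✓), payload 101110.
Byte 4: 0x95 = 10010101 (10xxxxxx ✓), payload 010101.
Concatenate: 000010111101110010101 = 0x17B95 (21 bits → U+17B95).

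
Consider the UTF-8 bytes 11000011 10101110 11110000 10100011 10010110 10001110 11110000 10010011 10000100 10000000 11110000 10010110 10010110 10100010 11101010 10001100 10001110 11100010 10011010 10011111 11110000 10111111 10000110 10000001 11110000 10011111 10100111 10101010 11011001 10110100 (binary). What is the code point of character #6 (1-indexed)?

U+269F

Offset 0: leading byte 0xC3 = 11000011 → 2-byte char #1 = C3 AE.
Offset 2: leading byte 0xF0 = 11110000 → 4-byte char #2 = F0 A3 96 8E.
Offset 6: leading byte 0xF0 = 11110000 → 4-byte char #3 = F0 93 84 80.
Offset 10: leading byte 0xF0 = 11110000 → 4-byte char #4 = F0 96 96 A2.
Offset 14: leading byte 0xEA = 11101010 → 3-byte char #5 = EA 8C 8E.
Offset 17: leading byte 0xE2 = 11100010 → 3-byte char #6 = E2 9A 9F.
Leading byte 0xE2 = 11100010 matches 1110xxxx → 3-byte sequence.
Byte 1: 0xE2 = 11100010, payload 0010 (4 bits).
Byte 2: 0x9A = 10011010 (10xxxxxx ✓), payload 011010.
Byte 3: 0x9F = 10011111 (10xxxxxx ✓), payload 011111.
Concatenate: 0010011010011111 = 0x269F (16 bits → U+269F).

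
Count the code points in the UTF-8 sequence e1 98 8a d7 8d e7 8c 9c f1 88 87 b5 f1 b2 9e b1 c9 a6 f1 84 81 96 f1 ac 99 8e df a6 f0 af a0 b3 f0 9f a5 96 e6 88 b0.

12

Byte at offset 0: 0xE1 = 11100001 → 3-byte char (#1). Advance 3.
Byte at offset 3: 0xD7 = 11010111 → 2-byte char (#2). Advance 2.
Byte at offset 5: 0xE7 = 11100111 → 3-byte char (#3). Advance 3.
Byte at offset 8: 0xF1 = 11110001 → 4-byte char (#4). Advance 4.
Byte at offset 12: 0xF1 = 11110001 → 4-byte char (#5). Advance 4.
Byte at offset 16: 0xC9 = 11001001 → 2-byte char (#6). Advance 2.
Byte at offset 18: 0xF1 = 11110001 → 4-byte char (#7). Advance 4.
Byte at offset 22: 0xF1 = 11110001 → 4-byte char (#8). Advance 4.
Byte at offset 26: 0xDF = 11011111 → 2-byte char (#9). Advance 2.
Byte at offset 28: 0xF0 = 11110000 → 4-byte char (#10). Advance 4.
Byte at offset 32: 0xF0 = 11110000 → 4-byte char (#11). Advance 4.
Byte at offset 36: 0xE6 = 11100110 → 3-byte char (#12). Advance 3.
Reached end at offset 39 after 12 code points.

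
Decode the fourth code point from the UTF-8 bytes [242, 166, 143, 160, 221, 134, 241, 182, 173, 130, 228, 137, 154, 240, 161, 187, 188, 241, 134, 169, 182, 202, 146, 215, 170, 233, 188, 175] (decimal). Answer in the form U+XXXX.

U+425A

Offset 0: leading byte 0xF2 = 11110010 → 4-byte char #1 = F2 A6 8F A0.
Offset 4: leading byte 0xDD = 11011101 → 2-byte char #2 = DD 86.
Offset 6: leading byte 0xF1 = 11110001 → 4-byte char #3 = F1 B6 AD 82.
Offset 10: leading byte 0xE4 = 11100100 → 3-byte char #4 = E4 89 9A.
Leading byte 0xE4 = 11100100 matches 1110xxxx → 3-byte sequence.
Byte 1: 0xE4 = 11100100, payload 0100 (4 bits).
Byte 2: 0x89 = 10001001 (10xxxxxx ✓), payload 001001.
Byte 3: 0x9A = 10011010 (10xxxxxx ✓), payload 011010.
Concatenate: 0100001001011010 = 0x425A (16 bits → U+425A).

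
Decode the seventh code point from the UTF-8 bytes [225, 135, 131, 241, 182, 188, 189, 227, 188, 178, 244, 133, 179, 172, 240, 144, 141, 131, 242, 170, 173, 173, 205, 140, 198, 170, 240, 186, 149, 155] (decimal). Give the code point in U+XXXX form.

Offset 0: leading byte 0xE1 = 11100001 → 3-byte char #1 = E1 87 83.
Offset 3: leading byte 0xF1 = 11110001 → 4-byte char #2 = F1 B6 BC BD.
Offset 7: leading byte 0xE3 = 11100011 → 3-byte char #3 = E3 BC B2.
Offset 10: leading byte 0xF4 = 11110100 → 4-byte char #4 = F4 85 B3 AC.
Offset 14: leading byte 0xF0 = 11110000 → 4-byte char #5 = F0 90 8D 83.
Offset 18: leading byte 0xF2 = 11110010 → 4-byte char #6 = F2 AA AD AD.
Offset 22: leading byte 0xCD = 11001101 → 2-byte char #7 = CD 8C.
Leading byte 0xCD = 11001101 matches 110xxxxx → 2-byte sequence.
Byte 1: 0xCD = 11001101, payload 01101 (5 bits).
Byte 2: 0x8C = 10001100 (10xxxxxx ✓), payload 001100.
Concatenate: 01101001100 = 0x34C (11 bits → U+034C).

U+034C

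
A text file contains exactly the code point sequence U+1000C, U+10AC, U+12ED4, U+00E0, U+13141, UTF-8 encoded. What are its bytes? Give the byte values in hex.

F0 90 80 8C E1 82 AC F0 92 BB 94 C3 A0 F0 93 85 81

U+1000C: 4-byte form → F0 90 80 8C.
U+10AC: 3-byte form → E1 82 AC.
U+12ED4: 4-byte form → F0 92 BB 94.
U+00E0: 2-byte form → C3 A0.
U+13141: 4-byte form → F0 93 85 81.
Concatenated (17 bytes): F0 90 80 8C E1 82 AC F0 92 BB 94 C3 A0 F0 93 85 81.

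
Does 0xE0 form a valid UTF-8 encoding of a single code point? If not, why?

Leading byte 0xE0 = 11100000 → 3-byte form, but only 1 byte is present.

invalid (sequence truncated)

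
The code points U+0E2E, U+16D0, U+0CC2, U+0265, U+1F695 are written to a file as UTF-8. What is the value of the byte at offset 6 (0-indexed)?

0xE0

U+0E2E → 3-byte form E0 B8 AE at offsets 0–2.
U+16D0 → 3-byte form E1 9B 90 at offsets 3–5.
U+0CC2 → 3-byte form E0 B3 82 at offsets 6–8.
Offset 6 falls in char 3's range; it's byte 1 of E0 B3 82 = 0xE0.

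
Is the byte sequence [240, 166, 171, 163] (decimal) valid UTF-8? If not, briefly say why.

Leading byte 0xF0 = 11110000 → 4-byte form.
Continuation bytes 0xA6=10100110, 0xAB=10101011, 0xA3=10100011 all match 10xxxxxx.
Decoded value 0x26AE3 is ≥ 0x10000 (shortest form) and not a surrogate.

valid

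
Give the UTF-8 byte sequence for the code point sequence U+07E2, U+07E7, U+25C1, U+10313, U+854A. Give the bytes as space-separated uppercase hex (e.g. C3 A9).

U+07E2: 2-byte form → DF A2.
U+07E7: 2-byte form → DF A7.
U+25C1: 3-byte form → E2 97 81.
U+10313: 4-byte form → F0 90 8C 93.
U+854A: 3-byte form → E8 95 8A.
Concatenated (14 bytes): DF A2 DF A7 E2 97 81 F0 90 8C 93 E8 95 8A.

DF A2 DF A7 E2 97 81 F0 90 8C 93 E8 95 8A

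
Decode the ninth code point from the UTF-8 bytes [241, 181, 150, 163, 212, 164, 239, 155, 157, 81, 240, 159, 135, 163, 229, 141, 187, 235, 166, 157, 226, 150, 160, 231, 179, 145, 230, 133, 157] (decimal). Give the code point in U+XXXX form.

Offset 0: leading byte 0xF1 = 11110001 → 4-byte char #1 = F1 B5 96 A3.
Offset 4: leading byte 0xD4 = 11010100 → 2-byte char #2 = D4 A4.
Offset 6: leading byte 0xEF = 11101111 → 3-byte char #3 = EF 9B 9D.
Offset 9: leading byte 0x51 = 01010001 → 1-byte char #4 = 51.
Offset 10: leading byte 0xF0 = 11110000 → 4-byte char #5 = F0 9F 87 A3.
Offset 14: leading byte 0xE5 = 11100101 → 3-byte char #6 = E5 8D BB.
Offset 17: leading byte 0xEB = 11101011 → 3-byte char #7 = EB A6 9D.
Offset 20: leading byte 0xE2 = 11100010 → 3-byte char #8 = E2 96 A0.
Offset 23: leading byte 0xE7 = 11100111 → 3-byte char #9 = E7 B3 91.
Leading byte 0xE7 = 11100111 matches 1110xxxx → 3-byte sequence.
Byte 1: 0xE7 = 11100111, payload 0111 (4 bits).
Byte 2: 0xB3 = 10110011 (10xxxxxx ✓), payload 110011.
Byte 3: 0x91 = 10010001 (10xxxxxx ✓), payload 010001.
Concatenate: 0111110011010001 = 0x7CD1 (16 bits → U+7CD1).

U+7CD1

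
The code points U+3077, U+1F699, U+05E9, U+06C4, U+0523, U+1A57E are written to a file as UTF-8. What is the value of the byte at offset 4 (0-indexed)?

0x9F

U+3077 → 3-byte form E3 81 B7 at offsets 0–2.
U+1F699 → 4-byte form F0 9F 9A 99 at offsets 3–6.
Offset 4 falls in char 2's range; it's byte 2 of F0 9F 9A 99 = 0x9F.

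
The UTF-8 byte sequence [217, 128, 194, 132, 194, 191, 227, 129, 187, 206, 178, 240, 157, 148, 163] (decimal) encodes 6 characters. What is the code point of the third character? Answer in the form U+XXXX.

U+00BF

Offset 0: leading byte 0xD9 = 11011001 → 2-byte char #1 = D9 80.
Offset 2: leading byte 0xC2 = 11000010 → 2-byte char #2 = C2 84.
Offset 4: leading byte 0xC2 = 11000010 → 2-byte char #3 = C2 BF.
Leading byte 0xC2 = 11000010 matches 110xxxxx → 2-byte sequence.
Byte 1: 0xC2 = 11000010, payload 00010 (5 bits).
Byte 2: 0xBF = 10111111 (10xxxxxx ✓), payload 111111.
Concatenate: 00010111111 = 0xBF (11 bits → U+00BF).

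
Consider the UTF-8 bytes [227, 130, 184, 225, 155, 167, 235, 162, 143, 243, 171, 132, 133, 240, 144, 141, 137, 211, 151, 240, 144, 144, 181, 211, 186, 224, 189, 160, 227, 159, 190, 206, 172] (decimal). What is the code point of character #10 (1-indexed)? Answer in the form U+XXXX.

Offset 0: leading byte 0xE3 = 11100011 → 3-byte char #1 = E3 82 B8.
Offset 3: leading byte 0xE1 = 11100001 → 3-byte char #2 = E1 9B A7.
Offset 6: leading byte 0xEB = 11101011 → 3-byte char #3 = EB A2 8F.
Offset 9: leading byte 0xF3 = 11110011 → 4-byte char #4 = F3 AB 84 85.
Offset 13: leading byte 0xF0 = 11110000 → 4-byte char #5 = F0 90 8D 89.
Offset 17: leading byte 0xD3 = 11010011 → 2-byte char #6 = D3 97.
Offset 19: leading byte 0xF0 = 11110000 → 4-byte char #7 = F0 90 90 B5.
Offset 23: leading byte 0xD3 = 11010011 → 2-byte char #8 = D3 BA.
Offset 25: leading byte 0xE0 = 11100000 → 3-byte char #9 = E0 BD A0.
Offset 28: leading byte 0xE3 = 11100011 → 3-byte char #10 = E3 9F BE.
Leading byte 0xE3 = 11100011 matches 1110xxxx → 3-byte sequence.
Byte 1: 0xE3 = 11100011, payload 0011 (4 bits).
Byte 2: 0x9F = 10011111 (10xxxxxx ✓), payload 011111.
Byte 3: 0xBE = 10111110 (10xxxxxx ✓), payload 111110.
Concatenate: 0011011111111110 = 0x37FE (16 bits → U+37FE).

U+37FE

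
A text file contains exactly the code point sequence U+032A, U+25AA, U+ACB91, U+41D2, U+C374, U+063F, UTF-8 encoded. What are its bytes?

CC AA E2 96 AA F2 AC AE 91 E4 87 92 EC 8D B4 D8 BF

U+032A: 2-byte form → CC AA.
U+25AA: 3-byte form → E2 96 AA.
U+ACB91: 4-byte form → F2 AC AE 91.
U+41D2: 3-byte form → E4 87 92.
U+C374: 3-byte form → EC 8D B4.
U+063F: 2-byte form → D8 BF.
Concatenated (17 bytes): CC AA E2 96 AA F2 AC AE 91 E4 87 92 EC 8D B4 D8 BF.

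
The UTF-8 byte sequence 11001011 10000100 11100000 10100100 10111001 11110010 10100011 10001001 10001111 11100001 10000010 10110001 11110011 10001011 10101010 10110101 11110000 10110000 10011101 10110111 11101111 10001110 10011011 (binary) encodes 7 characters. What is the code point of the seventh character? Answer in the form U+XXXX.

Offset 0: leading byte 0xCB = 11001011 → 2-byte char #1 = CB 84.
Offset 2: leading byte 0xE0 = 11100000 → 3-byte char #2 = E0 A4 B9.
Offset 5: leading byte 0xF2 = 11110010 → 4-byte char #3 = F2 A3 89 8F.
Offset 9: leading byte 0xE1 = 11100001 → 3-byte char #4 = E1 82 B1.
Offset 12: leading byte 0xF3 = 11110011 → 4-byte char #5 = F3 8B AA B5.
Offset 16: leading byte 0xF0 = 11110000 → 4-byte char #6 = F0 B0 9D B7.
Offset 20: leading byte 0xEF = 11101111 → 3-byte char #7 = EF 8E 9B.
Leading byte 0xEF = 11101111 matches 1110xxxx → 3-byte sequence.
Byte 1: 0xEF = 11101111, payload 1111 (4 bits).
Byte 2: 0x8E = 10001110 (10xxxxxx ✓), payload 001110.
Byte 3: 0x9B = 10011011 (10xxxxxx ✓), payload 011011.
Concatenate: 1111001110011011 = 0xF39B (16 bits → U+F39B).

U+F39B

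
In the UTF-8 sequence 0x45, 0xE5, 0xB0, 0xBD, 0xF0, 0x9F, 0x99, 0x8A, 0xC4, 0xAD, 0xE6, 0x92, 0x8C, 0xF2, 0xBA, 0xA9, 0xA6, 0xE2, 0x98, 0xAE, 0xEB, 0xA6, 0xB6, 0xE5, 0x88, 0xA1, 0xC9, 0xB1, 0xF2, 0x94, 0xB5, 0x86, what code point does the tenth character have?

Offset 0: leading byte 0x45 = 01000101 → 1-byte char #1 = 45.
Offset 1: leading byte 0xE5 = 11100101 → 3-byte char #2 = E5 B0 BD.
Offset 4: leading byte 0xF0 = 11110000 → 4-byte char #3 = F0 9F 99 8A.
Offset 8: leading byte 0xC4 = 11000100 → 2-byte char #4 = C4 AD.
Offset 10: leading byte 0xE6 = 11100110 → 3-byte char #5 = E6 92 8C.
Offset 13: leading byte 0xF2 = 11110010 → 4-byte char #6 = F2 BA A9 A6.
Offset 17: leading byte 0xE2 = 11100010 → 3-byte char #7 = E2 98 AE.
Offset 20: leading byte 0xEB = 11101011 → 3-byte char #8 = EB A6 B6.
Offset 23: leading byte 0xE5 = 11100101 → 3-byte char #9 = E5 88 A1.
Offset 26: leading byte 0xC9 = 11001001 → 2-byte char #10 = C9 B1.
Leading byte 0xC9 = 11001001 matches 110xxxxx → 2-byte sequence.
Byte 1: 0xC9 = 11001001, payload 01001 (5 bits).
Byte 2: 0xB1 = 10110001 (10xxxxxx ✓), payload 110001.
Concatenate: 01001110001 = 0x271 (11 bits → U+0271).

U+0271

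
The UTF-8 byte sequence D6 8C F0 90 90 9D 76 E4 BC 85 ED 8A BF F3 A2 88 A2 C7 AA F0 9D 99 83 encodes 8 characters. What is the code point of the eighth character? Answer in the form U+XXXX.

U+1D643

Offset 0: leading byte 0xD6 = 11010110 → 2-byte char #1 = D6 8C.
Offset 2: leading byte 0xF0 = 11110000 → 4-byte char #2 = F0 90 90 9D.
Offset 6: leading byte 0x76 = 01110110 → 1-byte char #3 = 76.
Offset 7: leading byte 0xE4 = 11100100 → 3-byte char #4 = E4 BC 85.
Offset 10: leading byte 0xED = 11101101 → 3-byte char #5 = ED 8A BF.
Offset 13: leading byte 0xF3 = 11110011 → 4-byte char #6 = F3 A2 88 A2.
Offset 17: leading byte 0xC7 = 11000111 → 2-byte char #7 = C7 AA.
Offset 19: leading byte 0xF0 = 11110000 → 4-byte char #8 = F0 9D 99 83.
Leading byte 0xF0 = 11110000 matches 11110xxx → 4-byte sequence.
Byte 1: 0xF0 = 11110000, payload 000 (3 bits).
Byte 2: 0x9D = 10011101 (10xxxxxx ✓), payload 011101.
Byte 3: 0x99 = 10011001 (10xxxxxx ✓), payload 011001.
Byte 4: 0x83 = 10000011 (10xxxxxx ✓), payload 000011.
Concatenate: 000011101011001000011 = 0x1D643 (21 bits → U+1D643).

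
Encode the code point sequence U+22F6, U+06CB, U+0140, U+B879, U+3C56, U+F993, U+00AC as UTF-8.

U+22F6: 3-byte form → E2 8B B6.
U+06CB: 2-byte form → DB 8B.
U+0140: 2-byte form → C5 80.
U+B879: 3-byte form → EB A1 B9.
U+3C56: 3-byte form → E3 B1 96.
U+F993: 3-byte form → EF A6 93.
U+00AC: 2-byte form → C2 AC.
Concatenated (18 bytes): E2 8B B6 DB 8B C5 80 EB A1 B9 E3 B1 96 EF A6 93 C2 AC.

E2 8B B6 DB 8B C5 80 EB A1 B9 E3 B1 96 EF A6 93 C2 AC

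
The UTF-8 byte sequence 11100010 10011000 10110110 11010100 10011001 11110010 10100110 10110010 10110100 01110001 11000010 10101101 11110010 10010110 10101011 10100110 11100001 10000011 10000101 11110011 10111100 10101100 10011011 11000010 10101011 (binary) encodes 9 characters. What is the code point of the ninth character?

Offset 0: leading byte 0xE2 = 11100010 → 3-byte char #1 = E2 98 B6.
Offset 3: leading byte 0xD4 = 11010100 → 2-byte char #2 = D4 99.
Offset 5: leading byte 0xF2 = 11110010 → 4-byte char #3 = F2 A6 B2 B4.
Offset 9: leading byte 0x71 = 01110001 → 1-byte char #4 = 71.
Offset 10: leading byte 0xC2 = 11000010 → 2-byte char #5 = C2 AD.
Offset 12: leading byte 0xF2 = 11110010 → 4-byte char #6 = F2 96 AB A6.
Offset 16: leading byte 0xE1 = 11100001 → 3-byte char #7 = E1 83 85.
Offset 19: leading byte 0xF3 = 11110011 → 4-byte char #8 = F3 BC AC 9B.
Offset 23: leading byte 0xC2 = 11000010 → 2-byte char #9 = C2 AB.
Leading byte 0xC2 = 11000010 matches 110xxxxx → 2-byte sequence.
Byte 1: 0xC2 = 11000010, payload 00010 (5 bits).
Byte 2: 0xAB = 10101011 (10xxxxxx ✓), payload 101011.
Concatenate: 00010101011 = 0xAB (11 bits → U+00AB).

U+00AB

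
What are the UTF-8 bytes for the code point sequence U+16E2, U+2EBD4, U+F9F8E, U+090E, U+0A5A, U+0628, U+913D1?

U+16E2: 3-byte form → E1 9B A2.
U+2EBD4: 4-byte form → F0 AE AF 94.
U+F9F8E: 4-byte form → F3 B9 BE 8E.
U+090E: 3-byte form → E0 A4 8E.
U+0A5A: 3-byte form → E0 A9 9A.
U+0628: 2-byte form → D8 A8.
U+913D1: 4-byte form → F2 91 8F 91.
Concatenated (23 bytes): E1 9B A2 F0 AE AF 94 F3 B9 BE 8E E0 A4 8E E0 A9 9A D8 A8 F2 91 8F 91.

E1 9B A2 F0 AE AF 94 F3 B9 BE 8E E0 A4 8E E0 A9 9A D8 A8 F2 91 8F 91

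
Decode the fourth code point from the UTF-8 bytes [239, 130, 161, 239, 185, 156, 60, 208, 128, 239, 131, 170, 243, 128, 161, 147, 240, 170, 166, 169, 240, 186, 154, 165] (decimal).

U+0400

Offset 0: leading byte 0xEF = 11101111 → 3-byte char #1 = EF 82 A1.
Offset 3: leading byte 0xEF = 11101111 → 3-byte char #2 = EF B9 9C.
Offset 6: leading byte 0x3C = 00111100 → 1-byte char #3 = 3C.
Offset 7: leading byte 0xD0 = 11010000 → 2-byte char #4 = D0 80.
Leading byte 0xD0 = 11010000 matches 110xxxxx → 2-byte sequence.
Byte 1: 0xD0 = 11010000, payload 10000 (5 bits).
Byte 2: 0x80 = 10000000 (10xxxxxx ✓), payload 000000.
Concatenate: 10000000000 = 0x400 (11 bits → U+0400).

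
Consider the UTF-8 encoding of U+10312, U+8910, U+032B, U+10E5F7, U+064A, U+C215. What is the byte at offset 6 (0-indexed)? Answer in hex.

0x90

U+10312 → 4-byte form F0 90 8C 92 at offsets 0–3.
U+8910 → 3-byte form E8 A4 90 at offsets 4–6.
Offset 6 falls in char 2's range; it's byte 3 of E8 A4 90 = 0x90.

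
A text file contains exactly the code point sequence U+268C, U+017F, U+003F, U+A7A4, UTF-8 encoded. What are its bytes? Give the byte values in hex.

U+268C: 3-byte form → E2 9A 8C.
U+017F: 2-byte form → C5 BF.
U+003F: 1-byte form → 3F.
U+A7A4: 3-byte form → EA 9E A4.
Concatenated (9 bytes): E2 9A 8C C5 BF 3F EA 9E A4.

E2 9A 8C C5 BF 3F EA 9E A4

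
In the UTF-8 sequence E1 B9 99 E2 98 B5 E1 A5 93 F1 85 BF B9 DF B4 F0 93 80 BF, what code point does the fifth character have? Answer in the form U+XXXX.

Offset 0: leading byte 0xE1 = 11100001 → 3-byte char #1 = E1 B9 99.
Offset 3: leading byte 0xE2 = 11100010 → 3-byte char #2 = E2 98 B5.
Offset 6: leading byte 0xE1 = 11100001 → 3-byte char #3 = E1 A5 93.
Offset 9: leading byte 0xF1 = 11110001 → 4-byte char #4 = F1 85 BF B9.
Offset 13: leading byte 0xDF = 11011111 → 2-byte char #5 = DF B4.
Leading byte 0xDF = 11011111 matches 110xxxxx → 2-byte sequence.
Byte 1: 0xDF = 11011111, payload 11111 (5 bits).
Byte 2: 0xB4 = 10110100 (10xxxxxx ✓), payload 110100.
Concatenate: 11111110100 = 0x7F4 (11 bits → U+07F4).

U+07F4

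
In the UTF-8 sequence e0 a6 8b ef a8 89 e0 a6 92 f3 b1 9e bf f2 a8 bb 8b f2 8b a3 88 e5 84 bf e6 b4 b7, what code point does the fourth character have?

U+F17BF

Offset 0: leading byte 0xE0 = 11100000 → 3-byte char #1 = E0 A6 8B.
Offset 3: leading byte 0xEF = 11101111 → 3-byte char #2 = EF A8 89.
Offset 6: leading byte 0xE0 = 11100000 → 3-byte char #3 = E0 A6 92.
Offset 9: leading byte 0xF3 = 11110011 → 4-byte char #4 = F3 B1 9E BF.
Leading byte 0xF3 = 11110011 matches 11110xxx → 4-byte sequence.
Byte 1: 0xF3 = 11110011, payload 011 (3 bits).
Byte 2: 0xB1 = 10110001 (10xxxxxx ✓), payload 110001.
Byte 3: 0x9E = 10011110 (10xxxxxx ✓), payload 011110.
Byte 4: 0xBF = 10111111 (10xxxxxx ✓), payload 111111.
Concatenate: 011110001011110111111 = 0xF17BF (21 bits → U+F17BF).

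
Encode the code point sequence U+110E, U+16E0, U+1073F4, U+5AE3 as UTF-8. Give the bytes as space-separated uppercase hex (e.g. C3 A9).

U+110E: 3-byte form → E1 84 8E.
U+16E0: 3-byte form → E1 9B A0.
U+1073F4: 4-byte form → F4 87 8F B4.
U+5AE3: 3-byte form → E5 AB A3.
Concatenated (13 bytes): E1 84 8E E1 9B A0 F4 87 8F B4 E5 AB A3.

E1 84 8E E1 9B A0 F4 87 8F B4 E5 AB A3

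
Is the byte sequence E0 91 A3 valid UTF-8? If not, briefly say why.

invalid (overlong encoding)

Leading byte 0xE0 = 11100000 → 3-byte form.
Continuation bytes all match 10xxxxxx. Payload decodes to 0x463.
But 0x463 < 0x800, the minimum for a 3-byte sequence — this is an overlong encoding.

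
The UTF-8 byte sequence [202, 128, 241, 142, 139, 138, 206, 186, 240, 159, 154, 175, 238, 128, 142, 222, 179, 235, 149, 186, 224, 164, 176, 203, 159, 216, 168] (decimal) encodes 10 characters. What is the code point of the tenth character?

Offset 0: leading byte 0xCA = 11001010 → 2-byte char #1 = CA 80.
Offset 2: leading byte 0xF1 = 11110001 → 4-byte char #2 = F1 8E 8B 8A.
Offset 6: leading byte 0xCE = 11001110 → 2-byte char #3 = CE BA.
Offset 8: leading byte 0xF0 = 11110000 → 4-byte char #4 = F0 9F 9A AF.
Offset 12: leading byte 0xEE = 11101110 → 3-byte char #5 = EE 80 8E.
Offset 15: leading byte 0xDE = 11011110 → 2-byte char #6 = DE B3.
Offset 17: leading byte 0xEB = 11101011 → 3-byte char #7 = EB 95 BA.
Offset 20: leading byte 0xE0 = 11100000 → 3-byte char #8 = E0 A4 B0.
Offset 23: leading byte 0xCB = 11001011 → 2-byte char #9 = CB 9F.
Offset 25: leading byte 0xD8 = 11011000 → 2-byte char #10 = D8 A8.
Leading byte 0xD8 = 11011000 matches 110xxxxx → 2-byte sequence.
Byte 1: 0xD8 = 11011000, payload 11000 (5 bits).
Byte 2: 0xA8 = 10101000 (10xxxxxx ✓), payload 101000.
Concatenate: 11000101000 = 0x628 (11 bits → U+0628).

U+0628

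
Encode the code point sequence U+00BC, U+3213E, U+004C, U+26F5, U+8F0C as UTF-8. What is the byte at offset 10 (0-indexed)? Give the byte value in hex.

U+00BC → 2-byte form C2 BC at offsets 0–1.
U+3213E → 4-byte form F0 B2 84 BE at offsets 2–5.
U+004C → 1-byte form 4C at offsets 6–6.
U+26F5 → 3-byte form E2 9B B5 at offsets 7–9.
U+8F0C → 3-byte form E8 BC 8C at offsets 10–12.
Offset 10 falls in char 5's range; it's byte 1 of E8 BC 8C = 0xE8.

0xE8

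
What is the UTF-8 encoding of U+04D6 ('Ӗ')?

D3 96

U+04D6 = 0x4D6 = 1238 decimal. In range U+0080–U+07FF → 2-byte form: 110xxxxx 10xxxxxx.
Binary (11 bits): 10011010110.
Split 5+6: 10011 | 010110.
Byte 1: 11010011 = 0xD3.
Byte 2: 10010110 = 0x96.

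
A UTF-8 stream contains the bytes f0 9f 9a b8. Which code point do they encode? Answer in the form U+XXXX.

U+1F6B8

Leading byte 0xF0 = 11110000 matches 11110xxx → 4-byte sequence.
Byte 1: 0xF0 = 11110000, payload 000 (3 bits).
Byte 2: 0x9F = 10011111 (10xxxxxx ✓), payload 011111.
Byte 3: 0x9A = 10011010 (10xxxxxx ✓), payload 011010.
Byte 4: 0xB8 = 10111000 (10xxxxxx ✓), payload 111000.
Concatenate: 000011111011010111000 = 0x1F6B8 (21 bits → U+1F6B8).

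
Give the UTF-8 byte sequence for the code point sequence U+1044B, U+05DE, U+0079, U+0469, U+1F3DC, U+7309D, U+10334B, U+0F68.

F0 90 91 8B D7 9E 79 D1 A9 F0 9F 8F 9C F1 B3 82 9D F4 83 8D 8B E0 BD A8

U+1044B: 4-byte form → F0 90 91 8B.
U+05DE: 2-byte form → D7 9E.
U+0079: 1-byte form → 79.
U+0469: 2-byte form → D1 A9.
U+1F3DC: 4-byte form → F0 9F 8F 9C.
U+7309D: 4-byte form → F1 B3 82 9D.
U+10334B: 4-byte form → F4 83 8D 8B.
U+0F68: 3-byte form → E0 BD A8.
Concatenated (24 bytes): F0 90 91 8B D7 9E 79 D1 A9 F0 9F 8F 9C F1 B3 82 9D F4 83 8D 8B E0 BD A8.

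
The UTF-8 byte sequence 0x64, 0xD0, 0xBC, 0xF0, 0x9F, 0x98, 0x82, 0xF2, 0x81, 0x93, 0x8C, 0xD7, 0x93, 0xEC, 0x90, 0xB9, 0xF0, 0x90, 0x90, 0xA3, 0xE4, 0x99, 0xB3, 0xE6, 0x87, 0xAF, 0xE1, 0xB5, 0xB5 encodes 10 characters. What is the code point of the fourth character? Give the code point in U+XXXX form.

U+814CC

Offset 0: leading byte 0x64 = 01100100 → 1-byte char #1 = 64.
Offset 1: leading byte 0xD0 = 11010000 → 2-byte char #2 = D0 BC.
Offset 3: leading byte 0xF0 = 11110000 → 4-byte char #3 = F0 9F 98 82.
Offset 7: leading byte 0xF2 = 11110010 → 4-byte char #4 = F2 81 93 8C.
Leading byte 0xF2 = 11110010 matches 11110xxx → 4-byte sequence.
Byte 1: 0xF2 = 11110010, payload 010 (3 bits).
Byte 2: 0x81 = 10000001 (10xxxxxx ✓), payload 000001.
Byte 3: 0x93 = 10010011 (10xxxxxx ✓), payload 010011.
Byte 4: 0x8C = 10001100 (10xxxxxx ✓), payload 001100.
Concatenate: 010000001010011001100 = 0x814CC (21 bits → U+814CC).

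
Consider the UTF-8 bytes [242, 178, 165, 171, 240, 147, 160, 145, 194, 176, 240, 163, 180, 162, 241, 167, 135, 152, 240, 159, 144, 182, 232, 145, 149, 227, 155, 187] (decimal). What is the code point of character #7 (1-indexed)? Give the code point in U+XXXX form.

U+8455

Offset 0: leading byte 0xF2 = 11110010 → 4-byte char #1 = F2 B2 A5 AB.
Offset 4: leading byte 0xF0 = 11110000 → 4-byte char #2 = F0 93 A0 91.
Offset 8: leading byte 0xC2 = 11000010 → 2-byte char #3 = C2 B0.
Offset 10: leading byte 0xF0 = 11110000 → 4-byte char #4 = F0 A3 B4 A2.
Offset 14: leading byte 0xF1 = 11110001 → 4-byte char #5 = F1 A7 87 98.
Offset 18: leading byte 0xF0 = 11110000 → 4-byte char #6 = F0 9F 90 B6.
Offset 22: leading byte 0xE8 = 11101000 → 3-byte char #7 = E8 91 95.
Leading byte 0xE8 = 11101000 matches 1110xxxx → 3-byte sequence.
Byte 1: 0xE8 = 11101000, payload 1000 (4 bits).
Byte 2: 0x91 = 10010001 (10xxxxxx ✓), payload 010001.
Byte 3: 0x95 = 10010101 (10xxxxxx ✓), payload 010101.
Concatenate: 1000010001010101 = 0x8455 (16 bits → U+8455).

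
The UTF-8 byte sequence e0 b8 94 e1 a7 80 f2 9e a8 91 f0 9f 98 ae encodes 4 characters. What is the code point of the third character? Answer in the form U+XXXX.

Offset 0: leading byte 0xE0 = 11100000 → 3-byte char #1 = E0 B8 94.
Offset 3: leading byte 0xE1 = 11100001 → 3-byte char #2 = E1 A7 80.
Offset 6: leading byte 0xF2 = 11110010 → 4-byte char #3 = F2 9E A8 91.
Leading byte 0xF2 = 11110010 matches 11110xxx → 4-byte sequence.
Byte 1: 0xF2 = 11110010, payload 010 (3 bits).
Byte 2: 0x9E = 10011110 (10xxxxxx ✓), payload 011110.
Byte 3: 0xA8 = 10101000 (10xxxxxx ✓), payload 101000.
Byte 4: 0x91 = 10010001 (10xxxxxx ✓), payload 010001.
Concatenate: 010011110101000010001 = 0x9EA11 (21 bits → U+9EA11).

U+9EA11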